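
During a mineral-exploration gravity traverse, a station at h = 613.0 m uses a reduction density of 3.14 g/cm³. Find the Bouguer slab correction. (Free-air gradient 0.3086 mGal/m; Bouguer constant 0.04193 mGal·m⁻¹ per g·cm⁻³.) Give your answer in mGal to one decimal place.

Bouguer slab correction = 0.04193 × 3.14 × 613.0 = 80.7 mGal

80.7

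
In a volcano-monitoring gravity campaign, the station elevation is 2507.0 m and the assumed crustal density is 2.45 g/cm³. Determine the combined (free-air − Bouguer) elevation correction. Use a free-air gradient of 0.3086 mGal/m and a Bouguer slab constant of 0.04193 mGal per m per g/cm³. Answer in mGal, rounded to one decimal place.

516.1

Combined gradient = 0.3086 − 0.04193 × 2.45 = 0.2058715 mGal/m
Combined elevation correction = 0.2058715 × 2507.0 = 516.1 mGal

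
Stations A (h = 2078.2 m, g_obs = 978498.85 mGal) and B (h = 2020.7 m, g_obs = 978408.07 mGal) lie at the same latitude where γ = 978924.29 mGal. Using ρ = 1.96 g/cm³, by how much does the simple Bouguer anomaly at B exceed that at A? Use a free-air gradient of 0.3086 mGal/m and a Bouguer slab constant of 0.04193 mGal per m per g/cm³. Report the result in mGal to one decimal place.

Δg_SB(A) = 978498.85 − 978924.29 + 0.3086×2078.2 − 0.04193×1.96×2078.2 = 45.10 mGal
Δg_SB(B) = 978408.07 − 978924.29 + 0.3086×2020.7 − 0.04193×1.96×2020.7 = -58.70 mGal
Difference = -58.70 − (45.10) = -103.80 mGal

-103.8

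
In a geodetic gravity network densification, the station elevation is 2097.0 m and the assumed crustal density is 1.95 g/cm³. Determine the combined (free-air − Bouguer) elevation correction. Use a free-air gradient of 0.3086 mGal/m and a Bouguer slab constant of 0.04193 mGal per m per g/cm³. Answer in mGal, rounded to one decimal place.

475.7

Combined gradient = 0.3086 − 0.04193 × 1.95 = 0.2268365 mGal/m
Combined elevation correction = 0.2268365 × 2097.0 = 475.7 mGal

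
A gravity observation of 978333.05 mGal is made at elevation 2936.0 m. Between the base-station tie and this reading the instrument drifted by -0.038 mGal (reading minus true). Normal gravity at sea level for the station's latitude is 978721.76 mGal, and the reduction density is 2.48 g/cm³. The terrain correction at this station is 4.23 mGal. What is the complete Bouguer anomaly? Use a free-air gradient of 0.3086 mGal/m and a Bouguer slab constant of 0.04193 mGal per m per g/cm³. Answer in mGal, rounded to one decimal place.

Drift-corrected reading = 978333.05 − (-0.038) = 978333.088 mGal
Free-air correction = 0.3086 × 2936.0 = 906.05 mGal
Free-air anomaly = 978333.088 − 978721.76 + (906.05) = 517.378 mGal
Bouguer slab correction = 0.04193 × 2.48 × 2936.0 = 305.30 mGal
Simple Bouguer anomaly = 517.378 − (305.30) = 212.078 mGal
Complete Bouguer anomaly = 212.078 + 4.23 = 216.308 mGal

216.3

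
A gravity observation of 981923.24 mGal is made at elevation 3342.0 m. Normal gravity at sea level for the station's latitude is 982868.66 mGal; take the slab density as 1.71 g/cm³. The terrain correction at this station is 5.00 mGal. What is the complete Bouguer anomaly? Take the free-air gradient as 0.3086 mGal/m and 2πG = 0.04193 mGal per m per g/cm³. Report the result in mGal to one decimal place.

-148.7

Free-air correction = 0.3086 × 3342.0 = 1031.34 mGal
Free-air anomaly = 981923.24 − 982868.66 + (1031.34) = 85.92 mGal
Bouguer slab correction = 0.04193 × 1.71 × 3342.0 = 239.62 mGal
Simple Bouguer anomaly = 85.92 − (239.62) = -153.70 mGal
Complete Bouguer anomaly = -153.70 + 5.00 = -148.70 mGal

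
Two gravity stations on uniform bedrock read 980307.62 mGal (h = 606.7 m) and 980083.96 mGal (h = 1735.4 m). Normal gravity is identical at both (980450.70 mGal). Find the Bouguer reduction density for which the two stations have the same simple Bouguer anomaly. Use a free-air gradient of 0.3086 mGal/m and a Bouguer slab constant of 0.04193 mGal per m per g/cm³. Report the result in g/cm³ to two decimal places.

2.63

Δg_obs = 980083.96 − 980307.62 = -223.66 mGal over Δh = 1735.4 − 606.7 = 1128.7 m
Equal Bouguer anomalies ⇒ Δg_obs + (0.3086 − 0.04193ρ)·Δh = 0
0.3086 − 0.04193ρ = −Δg_obs/Δh = 0.19816
ρ = (0.3086 − 0.19816) / 0.04193 = 2.63 g/cm³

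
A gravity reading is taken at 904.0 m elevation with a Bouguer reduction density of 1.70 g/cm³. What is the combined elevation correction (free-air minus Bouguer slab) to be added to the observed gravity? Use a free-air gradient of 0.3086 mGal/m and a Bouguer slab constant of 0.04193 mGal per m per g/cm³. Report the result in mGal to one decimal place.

214.5

Combined gradient = 0.3086 − 0.04193 × 1.70 = 0.2373190 mGal/m
Combined elevation correction = 0.2373190 × 904.0 = 214.5 mGal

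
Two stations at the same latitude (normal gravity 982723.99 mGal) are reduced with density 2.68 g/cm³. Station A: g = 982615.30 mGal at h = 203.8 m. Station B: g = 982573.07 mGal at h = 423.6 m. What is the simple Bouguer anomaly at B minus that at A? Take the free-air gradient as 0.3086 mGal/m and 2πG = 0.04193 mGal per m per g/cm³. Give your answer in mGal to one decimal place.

Δg_SB(A) = 982615.30 − 982723.99 + 0.3086×203.8 − 0.04193×2.68×203.8 = -68.70 mGal
Δg_SB(B) = 982573.07 − 982723.99 + 0.3086×423.6 − 0.04193×2.68×423.6 = -67.80 mGal
Difference = -67.80 − (-68.70) = 0.90 mGal

0.9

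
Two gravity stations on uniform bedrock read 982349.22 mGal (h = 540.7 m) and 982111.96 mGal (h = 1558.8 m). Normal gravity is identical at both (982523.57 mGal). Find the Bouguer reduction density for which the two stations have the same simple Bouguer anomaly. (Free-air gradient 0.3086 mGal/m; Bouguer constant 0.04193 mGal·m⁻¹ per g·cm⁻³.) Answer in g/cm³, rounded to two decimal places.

1.80

Δg_obs = 982111.96 − 982349.22 = -237.26 mGal over Δh = 1558.8 − 540.7 = 1018.1 m
Equal Bouguer anomalies ⇒ Δg_obs + (0.3086 − 0.04193ρ)·Δh = 0
0.3086 − 0.04193ρ = −Δg_obs/Δh = 0.23304
ρ = (0.3086 − 0.23304) / 0.04193 = 1.80 g/cm³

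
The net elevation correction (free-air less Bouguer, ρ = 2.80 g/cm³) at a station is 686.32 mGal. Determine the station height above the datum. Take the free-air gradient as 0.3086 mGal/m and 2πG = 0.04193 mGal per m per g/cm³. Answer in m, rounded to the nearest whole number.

3590

Combined gradient = 0.3086 − 0.04193 × 2.80 = 0.1911960 mGal/m
h = 686.32 / 0.1911960 = 3589.61 m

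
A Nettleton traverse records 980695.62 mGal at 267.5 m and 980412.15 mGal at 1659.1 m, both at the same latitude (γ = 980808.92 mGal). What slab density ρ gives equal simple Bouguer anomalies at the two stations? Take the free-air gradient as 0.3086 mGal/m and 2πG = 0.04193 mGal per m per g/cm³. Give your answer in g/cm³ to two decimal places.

Δg_obs = 980412.15 − 980695.62 = -283.47 mGal over Δh = 1659.1 − 267.5 = 1391.6 m
Equal Bouguer anomalies ⇒ Δg_obs + (0.3086 − 0.04193ρ)·Δh = 0
0.3086 − 0.04193ρ = −Δg_obs/Δh = 0.20370
ρ = (0.3086 − 0.20370) / 0.04193 = 2.50 g/cm³

2.50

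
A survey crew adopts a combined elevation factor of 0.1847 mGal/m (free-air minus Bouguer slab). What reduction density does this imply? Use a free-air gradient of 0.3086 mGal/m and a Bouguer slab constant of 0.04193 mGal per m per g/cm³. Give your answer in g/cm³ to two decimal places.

0.1847 = 0.3086 − 0.04193 × ρ
ρ = (0.3086 − 0.1847) / 0.04193 = 2.95 g/cm³

2.95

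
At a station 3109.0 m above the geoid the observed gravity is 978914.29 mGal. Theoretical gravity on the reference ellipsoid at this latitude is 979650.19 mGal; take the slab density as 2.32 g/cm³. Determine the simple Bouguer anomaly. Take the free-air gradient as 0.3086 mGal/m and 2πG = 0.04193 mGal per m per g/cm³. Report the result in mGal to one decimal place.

-78.9

Free-air correction = 0.3086 × 3109.0 = 959.44 mGal
Free-air anomaly = 978914.29 − 979650.19 + (959.44) = 223.54 mGal
Bouguer slab correction = 0.04193 × 2.32 × 3109.0 = 302.44 mGal
Simple Bouguer anomaly = 223.54 − (302.44) = -78.90 mGal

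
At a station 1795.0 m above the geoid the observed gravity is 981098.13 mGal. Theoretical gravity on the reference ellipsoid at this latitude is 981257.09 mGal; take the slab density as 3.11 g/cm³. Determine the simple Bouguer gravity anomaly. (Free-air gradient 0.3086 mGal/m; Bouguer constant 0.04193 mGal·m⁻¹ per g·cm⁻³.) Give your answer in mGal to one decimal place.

Free-air correction = 0.3086 × 1795.0 = 553.94 mGal
Free-air anomaly = 981098.13 − 981257.09 + (553.94) = 394.98 mGal
Bouguer slab correction = 0.04193 × 3.11 × 1795.0 = 234.07 mGal
Simple Bouguer anomaly = 394.98 − (234.07) = 160.91 mGal

160.9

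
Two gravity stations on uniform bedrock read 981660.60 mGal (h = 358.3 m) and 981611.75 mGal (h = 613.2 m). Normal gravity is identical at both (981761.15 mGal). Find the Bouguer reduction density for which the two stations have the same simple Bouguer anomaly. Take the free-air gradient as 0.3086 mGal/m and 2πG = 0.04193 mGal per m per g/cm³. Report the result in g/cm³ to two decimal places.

Δg_obs = 981611.75 − 981660.60 = -48.85 mGal over Δh = 613.2 − 358.3 = 254.9 m
Equal Bouguer anomalies ⇒ Δg_obs + (0.3086 − 0.04193ρ)·Δh = 0
0.3086 − 0.04193ρ = −Δg_obs/Δh = 0.19164
ρ = (0.3086 − 0.19164) / 0.04193 = 2.79 g/cm³

2.79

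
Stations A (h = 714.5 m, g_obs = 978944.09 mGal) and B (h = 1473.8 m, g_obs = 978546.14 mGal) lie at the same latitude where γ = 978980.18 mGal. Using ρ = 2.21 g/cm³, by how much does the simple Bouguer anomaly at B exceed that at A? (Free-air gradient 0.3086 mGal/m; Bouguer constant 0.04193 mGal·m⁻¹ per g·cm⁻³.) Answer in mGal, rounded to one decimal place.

-234.0

Δg_SB(A) = 978944.09 − 978980.18 + 0.3086×714.5 − 0.04193×2.21×714.5 = 118.20 mGal
Δg_SB(B) = 978546.14 − 978980.18 + 0.3086×1473.8 − 0.04193×2.21×1473.8 = -115.80 mGal
Difference = -115.80 − (118.20) = -234.00 mGal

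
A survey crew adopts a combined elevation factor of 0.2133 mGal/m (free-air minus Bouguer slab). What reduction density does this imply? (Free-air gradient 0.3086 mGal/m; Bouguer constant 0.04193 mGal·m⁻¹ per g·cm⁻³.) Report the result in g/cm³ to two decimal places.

0.2133 = 0.3086 − 0.04193 × ρ
ρ = (0.3086 − 0.2133) / 0.04193 = 2.27 g/cm³

2.27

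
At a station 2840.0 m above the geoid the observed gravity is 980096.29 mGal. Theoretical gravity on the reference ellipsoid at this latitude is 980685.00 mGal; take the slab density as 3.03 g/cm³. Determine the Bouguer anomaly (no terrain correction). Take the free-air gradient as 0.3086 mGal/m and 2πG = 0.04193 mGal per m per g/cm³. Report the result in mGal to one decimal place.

-73.1

Free-air correction = 0.3086 × 2840.0 = 876.42 mGal
Free-air anomaly = 980096.29 − 980685.00 + (876.42) = 287.71 mGal
Bouguer slab correction = 0.04193 × 3.03 × 2840.0 = 360.82 mGal
Simple Bouguer anomaly = 287.71 − (360.82) = -73.11 mGal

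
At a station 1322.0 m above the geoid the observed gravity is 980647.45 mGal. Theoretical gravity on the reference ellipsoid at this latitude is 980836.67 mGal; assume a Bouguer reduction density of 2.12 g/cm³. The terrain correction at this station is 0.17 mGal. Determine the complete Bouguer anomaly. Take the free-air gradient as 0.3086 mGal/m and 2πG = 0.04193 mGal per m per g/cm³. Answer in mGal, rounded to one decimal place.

Free-air correction = 0.3086 × 1322.0 = 407.97 mGal
Free-air anomaly = 980647.45 − 980836.67 + (407.97) = 218.75 mGal
Bouguer slab correction = 0.04193 × 2.12 × 1322.0 = 117.51 mGal
Simple Bouguer anomaly = 218.75 − (117.51) = 101.24 mGal
Complete Bouguer anomaly = 101.24 + 0.17 = 101.41 mGal

101.4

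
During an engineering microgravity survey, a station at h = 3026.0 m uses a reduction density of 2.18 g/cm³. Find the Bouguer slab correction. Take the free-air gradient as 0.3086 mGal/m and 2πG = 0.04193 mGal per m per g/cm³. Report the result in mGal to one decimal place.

Bouguer slab correction = 0.04193 × 2.18 × 3026.0 = 276.6 mGal

276.6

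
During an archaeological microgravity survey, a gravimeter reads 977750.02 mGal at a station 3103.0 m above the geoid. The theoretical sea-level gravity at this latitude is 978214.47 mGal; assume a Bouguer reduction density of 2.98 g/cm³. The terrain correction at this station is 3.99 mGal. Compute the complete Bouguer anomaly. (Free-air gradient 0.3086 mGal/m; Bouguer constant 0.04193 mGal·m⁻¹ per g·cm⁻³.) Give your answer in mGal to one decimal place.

Free-air correction = 0.3086 × 3103.0 = 957.59 mGal
Free-air anomaly = 977750.02 − 978214.47 + (957.59) = 493.14 mGal
Bouguer slab correction = 0.04193 × 2.98 × 3103.0 = 387.72 mGal
Simple Bouguer anomaly = 493.14 − (387.72) = 105.42 mGal
Complete Bouguer anomaly = 105.42 + 3.99 = 109.41 mGal

109.4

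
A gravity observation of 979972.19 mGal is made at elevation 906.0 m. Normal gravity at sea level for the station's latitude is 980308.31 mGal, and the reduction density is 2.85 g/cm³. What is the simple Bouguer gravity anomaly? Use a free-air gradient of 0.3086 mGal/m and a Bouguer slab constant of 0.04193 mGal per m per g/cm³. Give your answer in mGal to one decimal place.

-164.8

Free-air correction = 0.3086 × 906.0 = 279.59 mGal
Free-air anomaly = 979972.19 − 980308.31 + (279.59) = -56.53 mGal
Bouguer slab correction = 0.04193 × 2.85 × 906.0 = 108.27 mGal
Simple Bouguer anomaly = -56.53 − (108.27) = -164.80 mGal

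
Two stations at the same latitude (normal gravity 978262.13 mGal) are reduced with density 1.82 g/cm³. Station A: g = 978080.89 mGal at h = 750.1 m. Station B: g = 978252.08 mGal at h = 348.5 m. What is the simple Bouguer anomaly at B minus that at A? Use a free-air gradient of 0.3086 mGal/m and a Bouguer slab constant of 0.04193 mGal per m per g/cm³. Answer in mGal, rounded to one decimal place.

77.9

Δg_SB(A) = 978080.89 − 978262.13 + 0.3086×750.1 − 0.04193×1.82×750.1 = -7.00 mGal
Δg_SB(B) = 978252.08 − 978262.13 + 0.3086×348.5 − 0.04193×1.82×348.5 = 70.90 mGal
Difference = 70.90 − (-7.00) = 77.90 mGal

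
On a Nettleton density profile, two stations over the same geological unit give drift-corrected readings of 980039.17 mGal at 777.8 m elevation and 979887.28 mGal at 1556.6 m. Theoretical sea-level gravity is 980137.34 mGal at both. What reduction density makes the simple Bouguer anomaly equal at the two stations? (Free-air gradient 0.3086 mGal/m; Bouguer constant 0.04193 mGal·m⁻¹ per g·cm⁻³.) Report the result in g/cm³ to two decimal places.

Δg_obs = 979887.28 − 980039.17 = -151.89 mGal over Δh = 1556.6 − 777.8 = 778.8 m
Equal Bouguer anomalies ⇒ Δg_obs + (0.3086 − 0.04193ρ)·Δh = 0
0.3086 − 0.04193ρ = −Δg_obs/Δh = 0.19503
ρ = (0.3086 − 0.19503) / 0.04193 = 2.71 g/cm³

2.71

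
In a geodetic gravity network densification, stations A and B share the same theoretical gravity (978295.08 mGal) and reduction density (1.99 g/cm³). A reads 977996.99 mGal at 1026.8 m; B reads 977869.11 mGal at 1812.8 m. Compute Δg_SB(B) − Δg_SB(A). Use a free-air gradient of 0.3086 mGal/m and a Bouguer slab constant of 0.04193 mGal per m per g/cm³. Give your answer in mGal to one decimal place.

Δg_SB(A) = 977996.99 − 978295.08 + 0.3086×1026.8 − 0.04193×1.99×1026.8 = -66.90 mGal
Δg_SB(B) = 977869.11 − 978295.08 + 0.3086×1812.8 − 0.04193×1.99×1812.8 = -17.80 mGal
Difference = -17.80 − (-66.90) = 49.10 mGal

49.1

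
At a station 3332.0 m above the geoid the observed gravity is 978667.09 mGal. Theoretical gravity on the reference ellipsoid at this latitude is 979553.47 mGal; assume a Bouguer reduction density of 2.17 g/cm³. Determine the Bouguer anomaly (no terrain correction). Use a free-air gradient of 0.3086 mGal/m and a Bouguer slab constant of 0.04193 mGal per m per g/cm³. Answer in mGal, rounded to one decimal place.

Free-air correction = 0.3086 × 3332.0 = 1028.26 mGal
Free-air anomaly = 978667.09 − 979553.47 + (1028.26) = 141.88 mGal
Bouguer slab correction = 0.04193 × 2.17 × 3332.0 = 303.17 mGal
Simple Bouguer anomaly = 141.88 − (303.17) = -161.29 mGal

-161.3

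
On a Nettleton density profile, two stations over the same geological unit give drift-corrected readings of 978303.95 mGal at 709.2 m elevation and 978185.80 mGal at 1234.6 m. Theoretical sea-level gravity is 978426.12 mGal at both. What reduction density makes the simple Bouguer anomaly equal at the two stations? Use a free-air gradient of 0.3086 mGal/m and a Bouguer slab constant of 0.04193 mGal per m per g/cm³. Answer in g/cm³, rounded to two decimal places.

Δg_obs = 978185.80 − 978303.95 = -118.15 mGal over Δh = 1234.6 − 709.2 = 525.4 m
Equal Bouguer anomalies ⇒ Δg_obs + (0.3086 − 0.04193ρ)·Δh = 0
0.3086 − 0.04193ρ = −Δg_obs/Δh = 0.22488
ρ = (0.3086 − 0.22488) / 0.04193 = 2.00 g/cm³

2.00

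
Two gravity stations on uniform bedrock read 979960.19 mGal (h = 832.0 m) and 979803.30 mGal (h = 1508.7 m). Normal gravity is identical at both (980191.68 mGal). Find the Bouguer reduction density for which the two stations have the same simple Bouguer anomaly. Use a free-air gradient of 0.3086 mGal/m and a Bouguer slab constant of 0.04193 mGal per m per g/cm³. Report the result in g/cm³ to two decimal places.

1.83

Δg_obs = 979803.30 − 979960.19 = -156.89 mGal over Δh = 1508.7 − 832.0 = 676.7 m
Equal Bouguer anomalies ⇒ Δg_obs + (0.3086 − 0.04193ρ)·Δh = 0
0.3086 − 0.04193ρ = −Δg_obs/Δh = 0.23185
ρ = (0.3086 − 0.23185) / 0.04193 = 1.83 g/cm³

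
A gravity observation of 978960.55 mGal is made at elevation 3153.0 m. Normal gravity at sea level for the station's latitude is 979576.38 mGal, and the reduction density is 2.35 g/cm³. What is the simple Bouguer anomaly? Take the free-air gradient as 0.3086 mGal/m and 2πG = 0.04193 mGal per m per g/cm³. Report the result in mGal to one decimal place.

Free-air correction = 0.3086 × 3153.0 = 973.02 mGal
Free-air anomaly = 978960.55 − 979576.38 + (973.02) = 357.19 mGal
Bouguer slab correction = 0.04193 × 2.35 × 3153.0 = 310.68 mGal
Simple Bouguer anomaly = 357.19 − (310.68) = 46.51 mGal

46.5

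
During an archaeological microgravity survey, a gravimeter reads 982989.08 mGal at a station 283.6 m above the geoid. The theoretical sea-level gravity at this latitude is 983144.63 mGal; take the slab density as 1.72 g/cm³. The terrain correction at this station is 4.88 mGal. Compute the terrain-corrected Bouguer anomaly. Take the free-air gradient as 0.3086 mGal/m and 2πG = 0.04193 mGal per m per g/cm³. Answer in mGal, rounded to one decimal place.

-83.6

Free-air correction = 0.3086 × 283.6 = 87.52 mGal
Free-air anomaly = 982989.08 − 983144.63 + (87.52) = -68.03 mGal
Bouguer slab correction = 0.04193 × 1.72 × 283.6 = 20.45 mGal
Simple Bouguer anomaly = -68.03 − (20.45) = -88.48 mGal
Complete Bouguer anomaly = -88.48 + 4.88 = -83.60 mGal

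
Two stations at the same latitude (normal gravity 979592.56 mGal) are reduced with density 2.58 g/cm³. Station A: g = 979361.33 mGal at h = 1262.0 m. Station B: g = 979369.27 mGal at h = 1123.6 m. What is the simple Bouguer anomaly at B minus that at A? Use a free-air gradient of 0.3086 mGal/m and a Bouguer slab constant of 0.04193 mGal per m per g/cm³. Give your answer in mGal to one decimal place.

-19.8

Δg_SB(A) = 979361.33 − 979592.56 + 0.3086×1262.0 − 0.04193×2.58×1262.0 = 21.70 mGal
Δg_SB(B) = 979369.27 − 979592.56 + 0.3086×1123.6 − 0.04193×2.58×1123.6 = 1.90 mGal
Difference = 1.90 − (21.70) = -19.80 mGal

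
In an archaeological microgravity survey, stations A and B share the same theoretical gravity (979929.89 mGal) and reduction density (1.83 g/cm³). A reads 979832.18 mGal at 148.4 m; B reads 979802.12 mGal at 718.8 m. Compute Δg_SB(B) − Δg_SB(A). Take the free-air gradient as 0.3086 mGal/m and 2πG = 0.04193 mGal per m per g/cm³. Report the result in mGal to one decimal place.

Δg_SB(A) = 979832.18 − 979929.89 + 0.3086×148.4 − 0.04193×1.83×148.4 = -63.30 mGal
Δg_SB(B) = 979802.12 − 979929.89 + 0.3086×718.8 − 0.04193×1.83×718.8 = 38.90 mGal
Difference = 38.90 − (-63.30) = 102.20 mGal

102.2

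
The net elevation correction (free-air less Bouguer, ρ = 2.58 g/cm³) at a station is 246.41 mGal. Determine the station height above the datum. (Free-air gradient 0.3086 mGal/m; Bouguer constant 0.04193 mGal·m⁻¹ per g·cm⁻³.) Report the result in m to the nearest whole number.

Combined gradient = 0.3086 − 0.04193 × 2.58 = 0.2004206 mGal/m
h = 246.41 / 0.2004206 = 1229.46 m

1229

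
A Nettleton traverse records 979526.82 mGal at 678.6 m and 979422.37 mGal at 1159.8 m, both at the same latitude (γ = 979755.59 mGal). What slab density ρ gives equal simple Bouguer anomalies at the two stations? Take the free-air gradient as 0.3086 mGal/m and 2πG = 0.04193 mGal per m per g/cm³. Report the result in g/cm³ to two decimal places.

Δg_obs = 979422.37 − 979526.82 = -104.45 mGal over Δh = 1159.8 − 678.6 = 481.2 m
Equal Bouguer anomalies ⇒ Δg_obs + (0.3086 − 0.04193ρ)·Δh = 0
0.3086 − 0.04193ρ = −Δg_obs/Δh = 0.21706
ρ = (0.3086 − 0.21706) / 0.04193 = 2.18 g/cm³

2.18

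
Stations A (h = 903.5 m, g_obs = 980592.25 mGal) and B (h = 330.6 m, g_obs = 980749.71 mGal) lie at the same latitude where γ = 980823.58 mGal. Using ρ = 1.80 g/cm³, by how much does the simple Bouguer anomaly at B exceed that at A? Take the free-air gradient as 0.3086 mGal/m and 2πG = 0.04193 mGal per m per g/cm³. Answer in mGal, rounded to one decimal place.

23.9

Δg_SB(A) = 980592.25 − 980823.58 + 0.3086×903.5 − 0.04193×1.80×903.5 = -20.70 mGal
Δg_SB(B) = 980749.71 − 980823.58 + 0.3086×330.6 − 0.04193×1.80×330.6 = 3.20 mGal
Difference = 3.20 − (-20.70) = 23.90 mGal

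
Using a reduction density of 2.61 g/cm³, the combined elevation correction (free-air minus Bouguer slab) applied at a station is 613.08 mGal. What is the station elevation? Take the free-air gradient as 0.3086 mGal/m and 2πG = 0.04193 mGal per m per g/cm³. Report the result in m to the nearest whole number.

Combined gradient = 0.3086 − 0.04193 × 2.61 = 0.1991627 mGal/m
h = 613.08 / 0.1991627 = 3078.29 m

3078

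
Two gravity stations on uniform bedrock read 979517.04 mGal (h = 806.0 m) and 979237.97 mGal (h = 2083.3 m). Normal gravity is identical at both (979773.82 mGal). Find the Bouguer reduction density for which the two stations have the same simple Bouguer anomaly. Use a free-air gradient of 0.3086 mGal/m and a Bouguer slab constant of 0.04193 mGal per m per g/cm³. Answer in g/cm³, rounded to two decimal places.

Δg_obs = 979237.97 − 979517.04 = -279.07 mGal over Δh = 2083.3 − 806.0 = 1277.3 m
Equal Bouguer anomalies ⇒ Δg_obs + (0.3086 − 0.04193ρ)·Δh = 0
0.3086 − 0.04193ρ = −Δg_obs/Δh = 0.21848
ρ = (0.3086 − 0.21848) / 0.04193 = 2.15 g/cm³

2.15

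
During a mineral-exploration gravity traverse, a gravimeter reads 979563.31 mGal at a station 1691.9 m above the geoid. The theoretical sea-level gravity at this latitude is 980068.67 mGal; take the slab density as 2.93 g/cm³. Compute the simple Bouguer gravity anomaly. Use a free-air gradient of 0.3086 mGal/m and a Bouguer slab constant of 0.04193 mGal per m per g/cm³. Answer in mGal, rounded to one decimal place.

-191.1

Free-air correction = 0.3086 × 1691.9 = 522.12 mGal
Free-air anomaly = 979563.31 − 980068.67 + (522.12) = 16.76 mGal
Bouguer slab correction = 0.04193 × 2.93 × 1691.9 = 207.86 mGal
Simple Bouguer anomaly = 16.76 − (207.86) = -191.10 mGal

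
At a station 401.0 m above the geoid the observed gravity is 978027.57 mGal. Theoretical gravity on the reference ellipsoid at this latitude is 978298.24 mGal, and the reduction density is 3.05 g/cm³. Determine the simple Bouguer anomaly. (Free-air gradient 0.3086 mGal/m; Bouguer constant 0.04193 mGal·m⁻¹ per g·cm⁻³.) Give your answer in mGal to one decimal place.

Free-air correction = 0.3086 × 401.0 = 123.75 mGal
Free-air anomaly = 978027.57 − 978298.24 + (123.75) = -146.92 mGal
Bouguer slab correction = 0.04193 × 3.05 × 401.0 = 51.28 mGal
Simple Bouguer anomaly = -146.92 − (51.28) = -198.20 mGal

-198.2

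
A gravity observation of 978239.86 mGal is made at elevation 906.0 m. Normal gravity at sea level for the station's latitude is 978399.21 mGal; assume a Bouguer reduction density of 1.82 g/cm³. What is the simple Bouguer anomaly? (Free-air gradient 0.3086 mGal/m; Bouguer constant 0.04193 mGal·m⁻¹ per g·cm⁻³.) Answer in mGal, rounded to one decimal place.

Free-air correction = 0.3086 × 906.0 = 279.59 mGal
Free-air anomaly = 978239.86 − 978399.21 + (279.59) = 120.24 mGal
Bouguer slab correction = 0.04193 × 1.82 × 906.0 = 69.14 mGal
Simple Bouguer anomaly = 120.24 − (69.14) = 51.10 mGal

51.1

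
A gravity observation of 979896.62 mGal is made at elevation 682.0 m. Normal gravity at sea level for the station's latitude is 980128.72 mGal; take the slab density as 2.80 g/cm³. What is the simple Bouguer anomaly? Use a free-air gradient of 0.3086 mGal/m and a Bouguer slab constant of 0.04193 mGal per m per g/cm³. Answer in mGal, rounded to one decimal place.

Free-air correction = 0.3086 × 682.0 = 210.47 mGal
Free-air anomaly = 979896.62 − 980128.72 + (210.47) = -21.63 mGal
Bouguer slab correction = 0.04193 × 2.80 × 682.0 = 80.07 mGal
Simple Bouguer anomaly = -21.63 − (80.07) = -101.70 mGal

-101.7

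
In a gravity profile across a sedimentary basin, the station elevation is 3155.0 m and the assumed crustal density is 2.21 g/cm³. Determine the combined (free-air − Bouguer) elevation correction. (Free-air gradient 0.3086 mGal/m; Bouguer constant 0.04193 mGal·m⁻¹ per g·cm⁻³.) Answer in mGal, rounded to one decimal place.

681.3

Combined gradient = 0.3086 − 0.04193 × 2.21 = 0.2159347 mGal/m
Combined elevation correction = 0.2159347 × 3155.0 = 681.3 mGal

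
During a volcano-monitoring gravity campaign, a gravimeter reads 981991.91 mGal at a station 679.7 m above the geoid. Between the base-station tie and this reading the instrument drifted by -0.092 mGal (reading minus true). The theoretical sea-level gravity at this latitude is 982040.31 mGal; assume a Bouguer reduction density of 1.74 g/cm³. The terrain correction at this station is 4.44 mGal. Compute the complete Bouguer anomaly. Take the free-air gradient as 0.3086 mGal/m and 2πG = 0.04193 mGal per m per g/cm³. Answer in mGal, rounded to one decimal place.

116.3

Drift-corrected reading = 981991.91 − (-0.092) = 981992.002 mGal
Free-air correction = 0.3086 × 679.7 = 209.76 mGal
Free-air anomaly = 981992.002 − 982040.31 + (209.76) = 161.452 mGal
Bouguer slab correction = 0.04193 × 1.74 × 679.7 = 49.59 mGal
Simple Bouguer anomaly = 161.452 − (49.59) = 111.862 mGal
Complete Bouguer anomaly = 111.862 + 4.44 = 116.302 mGal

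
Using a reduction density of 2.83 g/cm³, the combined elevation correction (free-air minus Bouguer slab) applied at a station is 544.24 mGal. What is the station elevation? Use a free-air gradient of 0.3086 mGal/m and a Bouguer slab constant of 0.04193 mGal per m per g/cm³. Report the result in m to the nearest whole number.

Combined gradient = 0.3086 − 0.04193 × 2.83 = 0.1899381 mGal/m
h = 544.24 / 0.1899381 = 2865.35 m

2865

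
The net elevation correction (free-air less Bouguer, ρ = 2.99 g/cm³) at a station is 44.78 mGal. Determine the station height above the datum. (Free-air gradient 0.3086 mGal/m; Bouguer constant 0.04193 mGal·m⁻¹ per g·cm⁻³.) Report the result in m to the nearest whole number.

Combined gradient = 0.3086 − 0.04193 × 2.99 = 0.1832293 mGal/m
h = 44.78 / 0.1832293 = 244.39 m

244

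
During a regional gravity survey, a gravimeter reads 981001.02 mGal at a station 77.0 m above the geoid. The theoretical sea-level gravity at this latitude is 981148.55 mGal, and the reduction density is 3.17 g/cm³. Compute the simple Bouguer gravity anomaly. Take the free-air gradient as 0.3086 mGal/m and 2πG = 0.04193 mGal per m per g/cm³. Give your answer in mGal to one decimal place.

-134.0

Free-air correction = 0.3086 × 77.0 = 23.76 mGal
Free-air anomaly = 981001.02 − 981148.55 + (23.76) = -123.77 mGal
Bouguer slab correction = 0.04193 × 3.17 × 77.0 = 10.23 mGal
Simple Bouguer anomaly = -123.77 − (10.23) = -134.00 mGal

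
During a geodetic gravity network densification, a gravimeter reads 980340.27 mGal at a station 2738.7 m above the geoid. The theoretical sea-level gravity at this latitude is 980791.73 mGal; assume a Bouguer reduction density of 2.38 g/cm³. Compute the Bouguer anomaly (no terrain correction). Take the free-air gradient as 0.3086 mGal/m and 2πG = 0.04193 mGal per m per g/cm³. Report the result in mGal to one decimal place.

120.4

Free-air correction = 0.3086 × 2738.7 = 845.16 mGal
Free-air anomaly = 980340.27 − 980791.73 + (845.16) = 393.70 mGal
Bouguer slab correction = 0.04193 × 2.38 × 2738.7 = 273.30 mGal
Simple Bouguer anomaly = 393.70 − (273.30) = 120.40 mGal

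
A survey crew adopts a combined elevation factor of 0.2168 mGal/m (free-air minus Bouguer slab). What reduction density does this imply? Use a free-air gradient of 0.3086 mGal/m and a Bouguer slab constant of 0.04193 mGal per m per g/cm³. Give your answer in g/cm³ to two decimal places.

0.2168 = 0.3086 − 0.04193 × ρ
ρ = (0.3086 − 0.2168) / 0.04193 = 2.19 g/cm³

2.19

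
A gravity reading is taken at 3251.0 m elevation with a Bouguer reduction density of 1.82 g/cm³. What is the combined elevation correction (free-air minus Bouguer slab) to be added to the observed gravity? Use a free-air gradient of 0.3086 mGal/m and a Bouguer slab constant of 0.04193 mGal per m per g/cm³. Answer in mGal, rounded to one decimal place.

755.2

Combined gradient = 0.3086 − 0.04193 × 1.82 = 0.2322874 mGal/m
Combined elevation correction = 0.2322874 × 3251.0 = 755.2 mGal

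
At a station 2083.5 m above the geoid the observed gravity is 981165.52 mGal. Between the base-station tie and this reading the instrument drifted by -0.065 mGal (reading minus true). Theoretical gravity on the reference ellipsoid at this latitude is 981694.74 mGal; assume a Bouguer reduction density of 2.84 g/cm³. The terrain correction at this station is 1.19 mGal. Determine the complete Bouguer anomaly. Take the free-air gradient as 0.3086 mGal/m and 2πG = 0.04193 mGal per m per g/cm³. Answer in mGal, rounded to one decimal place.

Drift-corrected reading = 981165.52 − (-0.065) = 981165.585 mGal
Free-air correction = 0.3086 × 2083.5 = 642.97 mGal
Free-air anomaly = 981165.585 − 981694.74 + (642.97) = 113.815 mGal
Bouguer slab correction = 0.04193 × 2.84 × 2083.5 = 248.11 mGal
Simple Bouguer anomaly = 113.815 − (248.11) = -134.295 mGal
Complete Bouguer anomaly = -134.295 + 1.19 = -133.105 mGal

-133.1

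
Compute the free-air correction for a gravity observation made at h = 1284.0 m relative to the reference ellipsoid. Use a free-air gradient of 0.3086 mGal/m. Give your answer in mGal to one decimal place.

396.2

Free-air correction = 0.3086 × 1284.0 = 396.2 mGal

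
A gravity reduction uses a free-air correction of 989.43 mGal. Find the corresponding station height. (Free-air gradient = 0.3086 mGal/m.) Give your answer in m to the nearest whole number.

h = 989.43 / 0.3086 = 3206.19 m

3206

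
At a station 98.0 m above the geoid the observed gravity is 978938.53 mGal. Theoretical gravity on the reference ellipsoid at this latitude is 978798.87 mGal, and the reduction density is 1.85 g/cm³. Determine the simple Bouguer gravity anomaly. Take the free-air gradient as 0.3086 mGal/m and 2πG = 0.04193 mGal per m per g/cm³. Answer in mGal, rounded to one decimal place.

Free-air correction = 0.3086 × 98.0 = 30.24 mGal
Free-air anomaly = 978938.53 − 978798.87 + (30.24) = 169.90 mGal
Bouguer slab correction = 0.04193 × 1.85 × 98.0 = 7.60 mGal
Simple Bouguer anomaly = 169.90 − (7.60) = 162.30 mGal

162.3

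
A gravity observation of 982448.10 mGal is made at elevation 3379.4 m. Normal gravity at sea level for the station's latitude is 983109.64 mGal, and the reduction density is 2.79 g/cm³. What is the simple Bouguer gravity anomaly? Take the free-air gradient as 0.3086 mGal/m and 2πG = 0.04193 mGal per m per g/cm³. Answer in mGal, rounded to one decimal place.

Free-air correction = 0.3086 × 3379.4 = 1042.88 mGal
Free-air anomaly = 982448.10 − 983109.64 + (1042.88) = 381.34 mGal
Bouguer slab correction = 0.04193 × 2.79 × 3379.4 = 395.34 mGal
Simple Bouguer anomaly = 381.34 − (395.34) = -14.00 mGal

-14.0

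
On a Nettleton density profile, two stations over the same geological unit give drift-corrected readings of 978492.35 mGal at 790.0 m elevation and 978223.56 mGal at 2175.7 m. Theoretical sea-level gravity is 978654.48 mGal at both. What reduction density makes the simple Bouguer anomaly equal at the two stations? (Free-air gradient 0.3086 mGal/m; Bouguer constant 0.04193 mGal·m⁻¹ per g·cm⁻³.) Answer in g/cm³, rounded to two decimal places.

2.73

Δg_obs = 978223.56 − 978492.35 = -268.79 mGal over Δh = 2175.7 − 790.0 = 1385.7 m
Equal Bouguer anomalies ⇒ Δg_obs + (0.3086 − 0.04193ρ)·Δh = 0
0.3086 − 0.04193ρ = −Δg_obs/Δh = 0.19397
ρ = (0.3086 − 0.19397) / 0.04193 = 2.73 g/cm³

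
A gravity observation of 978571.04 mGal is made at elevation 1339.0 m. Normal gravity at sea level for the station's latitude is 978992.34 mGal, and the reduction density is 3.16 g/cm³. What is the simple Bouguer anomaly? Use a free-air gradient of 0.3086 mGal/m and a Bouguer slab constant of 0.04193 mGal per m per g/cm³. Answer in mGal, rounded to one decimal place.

Free-air correction = 0.3086 × 1339.0 = 413.22 mGal
Free-air anomaly = 978571.04 − 978992.34 + (413.22) = -8.08 mGal
Bouguer slab correction = 0.04193 × 3.16 × 1339.0 = 177.42 mGal
Simple Bouguer anomaly = -8.08 − (177.42) = -185.50 mGal

-185.5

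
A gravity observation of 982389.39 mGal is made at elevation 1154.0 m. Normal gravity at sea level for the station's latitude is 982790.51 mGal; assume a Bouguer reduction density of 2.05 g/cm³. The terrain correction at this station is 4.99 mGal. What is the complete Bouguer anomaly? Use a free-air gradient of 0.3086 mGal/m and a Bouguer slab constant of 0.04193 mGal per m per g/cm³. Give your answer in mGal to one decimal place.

-139.2

Free-air correction = 0.3086 × 1154.0 = 356.12 mGal
Free-air anomaly = 982389.39 − 982790.51 + (356.12) = -45.00 mGal
Bouguer slab correction = 0.04193 × 2.05 × 1154.0 = 99.19 mGal
Simple Bouguer anomaly = -45.00 − (99.19) = -144.19 mGal
Complete Bouguer anomaly = -144.19 + 4.99 = -139.20 mGal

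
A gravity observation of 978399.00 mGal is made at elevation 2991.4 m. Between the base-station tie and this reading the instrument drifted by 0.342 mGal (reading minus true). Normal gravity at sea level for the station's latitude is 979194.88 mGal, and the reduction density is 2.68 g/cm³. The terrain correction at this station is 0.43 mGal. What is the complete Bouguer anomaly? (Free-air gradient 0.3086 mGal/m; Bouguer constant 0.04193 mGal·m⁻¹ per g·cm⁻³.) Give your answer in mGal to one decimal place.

Drift-corrected reading = 978399.00 − (0.342) = 978398.658 mGal
Free-air correction = 0.3086 × 2991.4 = 923.15 mGal
Free-air anomaly = 978398.658 − 979194.88 + (923.15) = 126.928 mGal
Bouguer slab correction = 0.04193 × 2.68 × 2991.4 = 336.15 mGal
Simple Bouguer anomaly = 126.928 − (336.15) = -209.222 mGal
Complete Bouguer anomaly = -209.222 + 0.43 = -208.792 mGal

-208.8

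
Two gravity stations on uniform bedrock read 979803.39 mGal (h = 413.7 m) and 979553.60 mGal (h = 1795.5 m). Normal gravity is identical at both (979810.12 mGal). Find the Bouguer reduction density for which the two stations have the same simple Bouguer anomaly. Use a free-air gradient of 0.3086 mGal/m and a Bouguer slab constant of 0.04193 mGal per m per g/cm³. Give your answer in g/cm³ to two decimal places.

Δg_obs = 979553.60 − 979803.39 = -249.79 mGal over Δh = 1795.5 − 413.7 = 1381.8 m
Equal Bouguer anomalies ⇒ Δg_obs + (0.3086 − 0.04193ρ)·Δh = 0
0.3086 − 0.04193ρ = −Δg_obs/Δh = 0.18077
ρ = (0.3086 − 0.18077) / 0.04193 = 3.05 g/cm³

3.05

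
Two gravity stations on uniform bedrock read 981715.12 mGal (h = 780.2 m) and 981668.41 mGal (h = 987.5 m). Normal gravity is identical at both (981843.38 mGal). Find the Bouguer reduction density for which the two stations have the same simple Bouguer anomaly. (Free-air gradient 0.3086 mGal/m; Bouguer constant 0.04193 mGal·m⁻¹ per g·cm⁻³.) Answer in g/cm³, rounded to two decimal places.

1.99

Δg_obs = 981668.41 − 981715.12 = -46.71 mGal over Δh = 987.5 − 780.2 = 207.3 m
Equal Bouguer anomalies ⇒ Δg_obs + (0.3086 − 0.04193ρ)·Δh = 0
0.3086 − 0.04193ρ = −Δg_obs/Δh = 0.22533
ρ = (0.3086 − 0.22533) / 0.04193 = 1.99 g/cm³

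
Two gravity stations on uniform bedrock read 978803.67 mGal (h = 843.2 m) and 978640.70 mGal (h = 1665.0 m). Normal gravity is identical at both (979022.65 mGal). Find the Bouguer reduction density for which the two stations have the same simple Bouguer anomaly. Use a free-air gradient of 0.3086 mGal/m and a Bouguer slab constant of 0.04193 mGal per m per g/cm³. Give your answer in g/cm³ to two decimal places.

2.63

Δg_obs = 978640.70 − 978803.67 = -162.97 mGal over Δh = 1665.0 − 843.2 = 821.8 m
Equal Bouguer anomalies ⇒ Δg_obs + (0.3086 − 0.04193ρ)·Δh = 0
0.3086 − 0.04193ρ = −Δg_obs/Δh = 0.19831
ρ = (0.3086 − 0.19831) / 0.04193 = 2.63 g/cm³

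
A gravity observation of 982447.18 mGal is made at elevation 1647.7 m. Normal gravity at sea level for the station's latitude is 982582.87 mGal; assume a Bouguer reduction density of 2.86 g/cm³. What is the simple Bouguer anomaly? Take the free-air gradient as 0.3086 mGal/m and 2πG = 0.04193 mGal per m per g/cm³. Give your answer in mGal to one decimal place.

175.2

Free-air correction = 0.3086 × 1647.7 = 508.48 mGal
Free-air anomaly = 982447.18 − 982582.87 + (508.48) = 372.79 mGal
Bouguer slab correction = 0.04193 × 2.86 × 1647.7 = 197.59 mGal
Simple Bouguer anomaly = 372.79 − (197.59) = 175.20 mGal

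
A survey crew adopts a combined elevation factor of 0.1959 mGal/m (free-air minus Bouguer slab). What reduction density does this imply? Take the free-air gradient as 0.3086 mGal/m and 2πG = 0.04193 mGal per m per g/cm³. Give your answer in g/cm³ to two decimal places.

0.1959 = 0.3086 − 0.04193 × ρ
ρ = (0.3086 − 0.1959) / 0.04193 = 2.69 g/cm³

2.69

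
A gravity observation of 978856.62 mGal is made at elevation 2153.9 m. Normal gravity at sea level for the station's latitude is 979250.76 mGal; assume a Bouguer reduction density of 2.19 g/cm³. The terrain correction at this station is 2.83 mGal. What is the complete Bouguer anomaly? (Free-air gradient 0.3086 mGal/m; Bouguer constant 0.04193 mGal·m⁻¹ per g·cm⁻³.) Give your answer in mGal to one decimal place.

Free-air correction = 0.3086 × 2153.9 = 664.69 mGal
Free-air anomaly = 978856.62 − 979250.76 + (664.69) = 270.55 mGal
Bouguer slab correction = 0.04193 × 2.19 × 2153.9 = 197.79 mGal
Simple Bouguer anomaly = 270.55 − (197.79) = 72.76 mGal
Complete Bouguer anomaly = 72.76 + 2.83 = 75.59 mGal

75.6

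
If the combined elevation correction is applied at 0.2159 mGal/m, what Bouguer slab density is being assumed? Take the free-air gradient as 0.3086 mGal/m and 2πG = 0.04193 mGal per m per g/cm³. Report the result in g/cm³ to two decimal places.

0.2159 = 0.3086 − 0.04193 × ρ
ρ = (0.3086 − 0.2159) / 0.04193 = 2.21 g/cm³

2.21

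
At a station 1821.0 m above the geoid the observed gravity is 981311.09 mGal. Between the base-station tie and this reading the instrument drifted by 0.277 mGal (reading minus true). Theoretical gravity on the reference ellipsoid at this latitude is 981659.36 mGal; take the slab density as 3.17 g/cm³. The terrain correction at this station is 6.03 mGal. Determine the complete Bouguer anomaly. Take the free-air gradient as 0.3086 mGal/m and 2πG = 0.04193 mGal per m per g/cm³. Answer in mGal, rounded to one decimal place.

Drift-corrected reading = 981311.09 − (0.277) = 981310.813 mGal
Free-air correction = 0.3086 × 1821.0 = 561.96 mGal
Free-air anomaly = 981310.813 − 981659.36 + (561.96) = 213.413 mGal
Bouguer slab correction = 0.04193 × 3.17 × 1821.0 = 242.04 mGal
Simple Bouguer anomaly = 213.413 − (242.04) = -28.627 mGal
Complete Bouguer anomaly = -28.627 + 6.03 = -22.597 mGal

-22.6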